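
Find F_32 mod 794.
367

Matrix identity: Q^n = [[F_(n+1), F_n], [F_n, F_(n-1)]] with Q = [[1,1],[1,0]].
n = 32 = 100000₂. Square-and-multiply, entries mod 794:
Q^1 = [[1,1],[1,0]]
Q^2 = (Q^1)² = [[2,1],[1,1]]
Q^4 = (Q^2)² = [[5,3],[3,2]]
Q^8 = (Q^4)² = [[34,21],[21,13]]
Q^16 = (Q^8)² = [[9,193],[193,610]]
Q^32 = (Q^16)² = [[12,367],[367,439]]
F_32 mod 794 = Q^32[0][1] = 367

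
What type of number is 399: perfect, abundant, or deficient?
deficient

Proper divisors of 399: sum = 1 + 3 + 7 + 19 + 21 + 57 + 133 = 241
Since 241 < 399, 399 is deficient.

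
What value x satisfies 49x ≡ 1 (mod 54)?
43

gcd(49, 54) = 1, so the inverse exists.
Extended Euclidean algorithm on (54, 49):
54 = 1 × 49 + 5  ⟹  5 = (1)·54 + (-1)·49
49 = 9 × 5 + 4  ⟹  4 = (-9)·54 + (10)·49
5 = 1 × 4 + 1  ⟹  1 = (10)·54 + (-11)·49
So (-11)·49 ≡ 1 (mod 54), i.e. 49^(-1) ≡ -11 ≡ 43 (mod 54).
Check: 49 × 43 = 2107 ≡ 1 (mod 54)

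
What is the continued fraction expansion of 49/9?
[5; 2, 4]

Euclidean algorithm steps:
49 = 5 × 9 + 4
9 = 2 × 4 + 1
4 = 4 × 1 + 0
Continued fraction: [5; 2, 4]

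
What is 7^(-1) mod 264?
151

gcd(7, 264) = 1, so the inverse exists.
Extended Euclidean algorithm on (264, 7):
264 = 37 × 7 + 5  ⟹  5 = (1)·264 + (-37)·7
7 = 1 × 5 + 2  ⟹  2 = (-1)·264 + (38)·7
5 = 2 × 2 + 1  ⟹  1 = (3)·264 + (-113)·7
So (-113)·7 ≡ 1 (mod 264), i.e. 7^(-1) ≡ -113 ≡ 151 (mod 264).
Check: 7 × 151 = 1057 ≡ 1 (mod 264)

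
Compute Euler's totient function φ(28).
12

28 = 2^2 × 7
φ(n) = n × ∏(1 - 1/p) for each prime p dividing n
φ(28) = 28 × (1 - 1/2) × (1 - 1/7) = 12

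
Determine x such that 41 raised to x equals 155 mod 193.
101

Baby-step giant-step with step n = ⌈√193⌉ = 14.
Baby steps 41^j mod 193 (j:value) for j=0..13: 0:1, 1:41, 2:137, 3:20, 4:48, 5:38, 6:14, 7:188, 8:181, 9:87, 10:93, 11:146, 12:3, 13:123.
Giant-step multiplier: 41^(-14) ≡ 41^(192-14) = 41^178 ≡ 139 (mod 193).
Giant steps γ_i = 155·139^i mod 193: γ_0=155, γ_1=122, γ_2=167, γ_3=53, γ_4=33, γ_5=148, γ_6=114, γ_7=20 (in table at j=3).
x = i·n + j = 7·14 + 3 = 101.
Check: 41^101 ≡ 155 (mod 193).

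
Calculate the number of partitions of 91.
64112359

p(n) counts ways to write n as a sum of positive integers (order ignored).
Euler's pentagonal recurrence: p(k) = p(k-1) + p(k-2) - p(k-5) - p(k-7) + p(k-12) + p(k-15) - ... (offsets j(3j∓1)/2, signs ++--, p(0)=1, p(<0)=0).
DP table for k = 0..90: p(0)=1, p(1)=1, p(2)=2, p(3)=3, p(4)=5, p(5)=7, p(6)=11, p(7)=15, p(8)=22, p(9)=30, p(10)=42, p(11)=56, p(12)=77, p(13)=101, p(14)=135, p(15)=176, p(16)=231, p(17)=297, p(18)=385, p(19)=490, p(20)=627, p(21)=792, p(22)=1002, p(23)=1255, p(24)=1575, p(25)=1958, p(26)=2436, p(27)=3010, p(28)=3718, p(29)=4565, p(30)=5604, p(31)=6842, p(32)=8349, p(33)=10143, p(34)=12310, p(35)=14883, p(36)=17977, p(37)=21637, p(38)=26015, p(39)=31185, p(40)=37338, p(41)=44583, p(42)=53174, p(43)=63261, p(44)=75175, p(45)=89134, p(46)=105558, p(47)=124754, p(48)=147273, p(49)=173525, p(50)=204226, p(51)=239943, p(52)=281589, p(53)=329931, p(54)=386155, p(55)=451276, p(56)=526823, p(57)=614154, p(58)=715220, p(59)=831820, p(60)=966467, p(61)=1121505, p(62)=1300156, p(63)=1505499, p(64)=1741630, p(65)=2012558, p(66)=2323520, p(67)=2679689, p(68)=3087735, p(69)=3554345, p(70)=4087968, p(71)=4697205, p(72)=5392783, p(73)=6185689, p(74)=7089500, p(75)=8118264, p(76)=9289091, p(77)=10619863, p(78)=12132164, p(79)=13848650, p(80)=15796476, p(81)=18004327, p(82)=20506255, p(83)=23338469, p(84)=26543660, p(85)=30167357, p(86)=34262962, p(87)=38887673, p(88)=44108109, p(89)=49995925, p(90)=56634173.
Final step: p(91) = p(90) + p(89) - p(86) - p(84) + p(79) + p(76) - p(69) - p(65) + p(56) + p(51) - p(40) - p(34) + p(21) + p(14)
= 56634173 + 49995925 - 34262962 - 26543660 + 13848650 + 9289091 - 3554345 - 2012558 + 526823 + 239943 - 37338 - 12310 + 792 + 135
= 64112359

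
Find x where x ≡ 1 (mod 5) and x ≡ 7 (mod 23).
76

Using Chinese Remainder Theorem:
M = 5 × 23 = 115
M1 = 23, M2 = 5
y1 = 23^(-1) mod 5 = 2
y2 = 5^(-1) mod 23 = 14
x = (1×23×2 + 7×5×14) mod 115 = 76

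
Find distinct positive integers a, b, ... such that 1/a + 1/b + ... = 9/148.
1/17 + 1/504 + 1/317016

Greedy algorithm:
9/148: ceiling(148/9) = 17, use 1/17
5/2516: ceiling(2516/5) = 504, use 1/504
1/317016: ceiling(317016/1) = 317016, use 1/317016
Result: 9/148 = 1/17 + 1/504 + 1/317016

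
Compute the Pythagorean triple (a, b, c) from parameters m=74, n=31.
(4515, 4588, 6437)

Euclid's formula: a = m² - n², b = 2mn, c = m² + n²
m = 74, n = 31
a = 74² - 31² = 5476 - 961 = 4515
b = 2 × 74 × 31 = 4588
c = 74² + 31² = 5476 + 961 = 6437
Verification: 4515² + 4588² = 20385225 + 21049744 = 41434969 = 6437² ✓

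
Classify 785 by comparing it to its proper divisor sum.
deficient

Proper divisors of 785: sum = 1 + 5 + 157 = 163
Since 163 < 785, 785 is deficient.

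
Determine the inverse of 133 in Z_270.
67

gcd(133, 270) = 1, so the inverse exists.
Extended Euclidean algorithm on (270, 133):
270 = 2 × 133 + 4  ⟹  4 = (1)·270 + (-2)·133
133 = 33 × 4 + 1  ⟹  1 = (-33)·270 + (67)·133
So (67)·133 ≡ 1 (mod 270), i.e. 133^(-1) ≡ 67 (mod 270).
Check: 133 × 67 = 8911 ≡ 1 (mod 270)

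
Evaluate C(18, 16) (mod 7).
6

Using Lucas' theorem:
Write n=18 and k=16 in base 7:
n in base 7: [2, 4]
k in base 7: [2, 2]
C(18,16) mod 7 = ∏ C(n_i, k_i) mod 7
Digit binomials (mod 7): C(2,2) = 1; C(4,2) = 6
Product: 1 × 6 = 6 ≡ 6 (mod 7)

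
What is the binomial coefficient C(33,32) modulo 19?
14

Using Lucas' theorem:
Write n=33 and k=32 in base 19:
n in base 19: [1, 14]
k in base 19: [1, 13]
C(33,32) mod 19 = ∏ C(n_i, k_i) mod 19
Digit binomials (mod 19): C(1,1) = 1; C(14,13) = 14
Product: 1 × 14 = 14 ≡ 14 (mod 19)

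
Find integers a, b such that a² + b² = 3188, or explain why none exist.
22² + 52² (a=22, b=52)

Factorization: 3188 = 2^2 × 797
By Fermat: n is sum of two squares iff every prime p ≡ 3 (mod 4) appears to even power.
All primes ≡ 3 (mod 4) appear to even power.
Search a = 0, 1, 2, … for 3188 - a² a perfect square: first hit at a = 22: 3188 - 484 = 2704 = 52².
3188 = 22² + 52² = 484 + 2704 ✓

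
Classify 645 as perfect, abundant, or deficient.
deficient

Proper divisors of 645: sum = 1 + 3 + 5 + 15 + 43 + 129 + 215 = 411
Since 411 < 645, 645 is deficient.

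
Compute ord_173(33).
86

173 is prime, so ord(33) divides φ(173) = 172.
Divisors of 172: 1, 2, 4, 43, 86, 172.
Repeated squaring: 33^1 ≡ 33, 33^2 ≡ 51, 33^4 ≡ 6, 33^8 ≡ 36, 33^16 ≡ 85, 33^32 ≡ 132, 33^64 ≡ 124, 33^128 ≡ 152 (mod 173).
Test 33^d mod 173 for each divisor d in increasing order:
33^1 ≡ 33
33^2 ≡ 51
33^4 ≡ 6
33^43 = 33^32·33^8·33^2·33^1 ≡ 172
33^86 = 33^64·33^16·33^4·33^2 ≡ 1  ← first divisor giving 1
The order is 86.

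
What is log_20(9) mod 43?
8

Baby-step giant-step with step n = ⌈√43⌉ = 7.
Baby steps 20^j mod 43 (j:value) for j=0..6: 0:1, 1:20, 2:13, 3:2, 4:40, 5:26, 6:4.
Giant-step multiplier: 20^(-7) ≡ 20^(42-7) = 20^35 ≡ 7 (mod 43).
Giant steps γ_i = 9·7^i mod 43: γ_0=9, γ_1=20 (in table at j=1).
x = i·n + j = 1·7 + 1 = 8.
Check: 20^8 ≡ 9 (mod 43).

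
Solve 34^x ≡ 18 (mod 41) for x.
24

Baby-step giant-step with step n = ⌈√41⌉ = 7.
Baby steps 34^j mod 41 (j:value) for j=0..6: 0:1, 1:34, 2:8, 3:26, 4:23, 5:3, 6:20.
Giant-step multiplier: 34^(-7) ≡ 34^(40-7) = 34^33 ≡ 12 (mod 41).
Giant steps γ_i = 18·12^i mod 41: γ_0=18, γ_1=11, γ_2=9, γ_3=26 (in table at j=3).
x = i·n + j = 3·7 + 3 = 24.
Check: 34^24 ≡ 18 (mod 41).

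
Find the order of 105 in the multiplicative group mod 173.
172

173 is prime, so ord(105) divides φ(173) = 172.
Divisors of 172: 1, 2, 4, 43, 86, 172.
Repeated squaring: 105^1 ≡ 105, 105^2 ≡ 126, 105^4 ≡ 133, 105^8 ≡ 43, 105^16 ≡ 119, 105^32 ≡ 148, 105^64 ≡ 106, 105^128 ≡ 164 (mod 173).
Test 105^d mod 173 for each divisor d in increasing order:
105^1 ≡ 105
105^2 ≡ 126
105^4 ≡ 133
105^43 = 105^32·105^8·105^2·105^1 ≡ 80
105^86 = 105^64·105^16·105^4·105^2 ≡ 172
105^172 = 105^128·105^32·105^8·105^4 ≡ 1  ← first divisor giving 1
The order is 172.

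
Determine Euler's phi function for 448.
192

448 = 2^6 × 7
φ(n) = n × ∏(1 - 1/p) for each prime p dividing n
φ(448) = 448 × (1 - 1/2) × (1 - 1/7) = 192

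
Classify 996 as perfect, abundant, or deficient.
abundant

Proper divisors of 996: sum = 1 + 2 + 3 + 4 + 6 + 12 + 83 + 166 + 249 + 332 + 498 = 1356
Since 1356 > 996, 996 is abundant.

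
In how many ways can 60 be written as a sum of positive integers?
966467

p(n) counts ways to write n as a sum of positive integers (order ignored).
Euler's pentagonal recurrence: p(k) = p(k-1) + p(k-2) - p(k-5) - p(k-7) + p(k-12) + p(k-15) - ... (offsets j(3j∓1)/2, signs ++--, p(0)=1, p(<0)=0).
DP table for k = 0..59: p(0)=1, p(1)=1, p(2)=2, p(3)=3, p(4)=5, p(5)=7, p(6)=11, p(7)=15, p(8)=22, p(9)=30, p(10)=42, p(11)=56, p(12)=77, p(13)=101, p(14)=135, p(15)=176, p(16)=231, p(17)=297, p(18)=385, p(19)=490, p(20)=627, p(21)=792, p(22)=1002, p(23)=1255, p(24)=1575, p(25)=1958, p(26)=2436, p(27)=3010, p(28)=3718, p(29)=4565, p(30)=5604, p(31)=6842, p(32)=8349, p(33)=10143, p(34)=12310, p(35)=14883, p(36)=17977, p(37)=21637, p(38)=26015, p(39)=31185, p(40)=37338, p(41)=44583, p(42)=53174, p(43)=63261, p(44)=75175, p(45)=89134, p(46)=105558, p(47)=124754, p(48)=147273, p(49)=173525, p(50)=204226, p(51)=239943, p(52)=281589, p(53)=329931, p(54)=386155, p(55)=451276, p(56)=526823, p(57)=614154, p(58)=715220, p(59)=831820.
Final step: p(60) = p(59) + p(58) - p(55) - p(53) + p(48) + p(45) - p(38) - p(34) + p(25) + p(20) - p(9) - p(3)
= 831820 + 715220 - 451276 - 329931 + 147273 + 89134 - 26015 - 12310 + 1958 + 627 - 30 - 3
= 966467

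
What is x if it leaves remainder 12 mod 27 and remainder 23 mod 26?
309

Using Chinese Remainder Theorem:
M = 27 × 26 = 702
M1 = 26, M2 = 27
y1 = 26^(-1) mod 27 = 26
y2 = 27^(-1) mod 26 = 1
x = (12×26×26 + 23×27×1) mod 702 = 309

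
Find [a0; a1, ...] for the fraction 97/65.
[1; 2, 32]

Euclidean algorithm steps:
97 = 1 × 65 + 32
65 = 2 × 32 + 1
32 = 32 × 1 + 0
Continued fraction: [1; 2, 32]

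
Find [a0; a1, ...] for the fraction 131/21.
[6; 4, 5]

Euclidean algorithm steps:
131 = 6 × 21 + 5
21 = 4 × 5 + 1
5 = 5 × 1 + 0
Continued fraction: [6; 4, 5]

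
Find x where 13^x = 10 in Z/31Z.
4

Baby-step giant-step with step n = ⌈√31⌉ = 6.
Baby steps 13^j mod 31 (j:value) for j=0..5: 0:1, 1:13, 2:14, 3:27, 4:10, 5:6.
h = 10 is already in the table at j=4, so x = 4.
Check: 13^4 ≡ 10 (mod 31).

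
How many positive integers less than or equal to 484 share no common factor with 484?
220

484 = 2^2 × 11^2
φ(n) = n × ∏(1 - 1/p) for each prime p dividing n
φ(484) = 484 × (1 - 1/2) × (1 - 1/11) = 220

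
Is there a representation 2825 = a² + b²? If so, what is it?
4² + 53² (a=4, b=53)

Factorization: 2825 = 5^2 × 113
By Fermat: n is sum of two squares iff every prime p ≡ 3 (mod 4) appears to even power.
All primes ≡ 3 (mod 4) appear to even power.
Search a = 0, 1, 2, … for 2825 - a² a perfect square: first hit at a = 4: 2825 - 16 = 2809 = 53².
2825 = 4² + 53² = 16 + 2809 ✓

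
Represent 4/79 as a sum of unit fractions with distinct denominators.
1/20 + 1/1580

Greedy algorithm:
4/79: ceiling(79/4) = 20, use 1/20
1/1580: ceiling(1580/1) = 1580, use 1/1580
Result: 4/79 = 1/20 + 1/1580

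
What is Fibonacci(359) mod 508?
413

Matrix identity: Q^n = [[F_(n+1), F_n], [F_n, F_(n-1)]] with Q = [[1,1],[1,0]].
n = 359 = 101100111₂. Square-and-multiply, entries mod 508:
Q^1 = [[1,1],[1,0]]
Q^2 = (Q^1)² = [[2,1],[1,1]]
Q^5 = (Q^2)²·Q = [[8,5],[5,3]]
Q^11 = (Q^5)²·Q = [[144,89],[89,55]]
Q^22 = (Q^11)² = [[209,439],[439,278]]
Q^44 = (Q^22)² = [[182,433],[433,257]]
Q^89 = (Q^44)²·Q = [[236,141],[141,95]]
Q^179 = (Q^89)²·Q = [[328,393],[393,443]]
Q^359 = (Q^179)²·Q = [[140,413],[413,235]]
F_359 mod 508 = Q^359[0][1] = 413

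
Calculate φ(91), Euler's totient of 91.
72

91 = 7 × 13
φ(n) = n × ∏(1 - 1/p) for each prime p dividing n
φ(91) = 91 × (1 - 1/7) × (1 - 1/13) = 72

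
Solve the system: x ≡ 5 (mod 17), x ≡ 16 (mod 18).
124

Using Chinese Remainder Theorem:
M = 17 × 18 = 306
M1 = 18, M2 = 17
y1 = 18^(-1) mod 17 = 1
y2 = 17^(-1) mod 18 = 17
x = (5×18×1 + 16×17×17) mod 306 = 124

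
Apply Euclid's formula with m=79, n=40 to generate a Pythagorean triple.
(4641, 6320, 7841)

Euclid's formula: a = m² - n², b = 2mn, c = m² + n²
m = 79, n = 40
a = 79² - 40² = 6241 - 1600 = 4641
b = 2 × 79 × 40 = 6320
c = 79² + 40² = 6241 + 1600 = 7841
Verification: 4641² + 6320² = 21538881 + 39942400 = 61481281 = 7841² ✓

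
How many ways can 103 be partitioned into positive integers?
271248950

p(n) counts ways to write n as a sum of positive integers (order ignored).
Euler's pentagonal recurrence: p(k) = p(k-1) + p(k-2) - p(k-5) - p(k-7) + p(k-12) + p(k-15) - ... (offsets j(3j∓1)/2, signs ++--, p(0)=1, p(<0)=0).
DP table for k = 0..102: p(0)=1, p(1)=1, p(2)=2, p(3)=3, p(4)=5, p(5)=7, p(6)=11, p(7)=15, p(8)=22, p(9)=30, p(10)=42, p(11)=56, p(12)=77, p(13)=101, p(14)=135, p(15)=176, p(16)=231, p(17)=297, p(18)=385, p(19)=490, p(20)=627, p(21)=792, p(22)=1002, p(23)=1255, p(24)=1575, p(25)=1958, p(26)=2436, p(27)=3010, p(28)=3718, p(29)=4565, p(30)=5604, p(31)=6842, p(32)=8349, p(33)=10143, p(34)=12310, p(35)=14883, p(36)=17977, p(37)=21637, p(38)=26015, p(39)=31185, p(40)=37338, p(41)=44583, p(42)=53174, p(43)=63261, p(44)=75175, p(45)=89134, p(46)=105558, p(47)=124754, p(48)=147273, p(49)=173525, p(50)=204226, p(51)=239943, p(52)=281589, p(53)=329931, p(54)=386155, p(55)=451276, p(56)=526823, p(57)=614154, p(58)=715220, p(59)=831820, p(60)=966467, p(61)=1121505, p(62)=1300156, p(63)=1505499, p(64)=1741630, p(65)=2012558, p(66)=2323520, p(67)=2679689, p(68)=3087735, p(69)=3554345, p(70)=4087968, p(71)=4697205, p(72)=5392783, p(73)=6185689, p(74)=7089500, p(75)=8118264, p(76)=9289091, p(77)=10619863, p(78)=12132164, p(79)=13848650, p(80)=15796476, p(81)=18004327, p(82)=20506255, p(83)=23338469, p(84)=26543660, p(85)=30167357, p(86)=34262962, p(87)=38887673, p(88)=44108109, p(89)=49995925, p(90)=56634173, p(91)=64112359, p(92)=72533807, p(93)=82010177, p(94)=92669720, p(95)=104651419, p(96)=118114304, p(97)=133230930, p(98)=150198136, p(99)=169229875, p(100)=190569292, p(101)=214481126, p(102)=241265379.
Final step: p(103) = p(102) + p(101) - p(98) - p(96) + p(91) + p(88) - p(81) - p(77) + p(68) + p(63) - p(52) - p(46) + p(33) + p(26) - p(11) - p(3)
= 241265379 + 214481126 - 150198136 - 118114304 + 64112359 + 44108109 - 18004327 - 10619863 + 3087735 + 1505499 - 281589 - 105558 + 10143 + 2436 - 56 - 3
= 271248950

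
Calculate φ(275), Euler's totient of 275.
200

275 = 5^2 × 11
φ(n) = n × ∏(1 - 1/p) for each prime p dividing n
φ(275) = 275 × (1 - 1/5) × (1 - 1/11) = 200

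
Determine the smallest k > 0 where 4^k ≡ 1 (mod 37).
18

37 is prime, so ord(4) divides φ(37) = 36.
Divisors of 36: 1, 2, 3, 4, 6, 9, 12, 18, 36.
Repeated squaring: 4^1 ≡ 4, 4^2 ≡ 16, 4^4 ≡ 34, 4^8 ≡ 9, 4^16 ≡ 7, 4^32 ≡ 12 (mod 37).
Test 4^d mod 37 for each divisor d in increasing order:
4^1 ≡ 4
4^2 ≡ 16
4^3 = 4^2·4^1 ≡ 27
4^4 ≡ 34
4^6 = 4^4·4^2 ≡ 26
4^9 = 4^8·4^1 ≡ 36
4^12 = 4^8·4^4 ≡ 10
4^18 = 4^16·4^2 ≡ 1  ← first divisor giving 1
The order is 18.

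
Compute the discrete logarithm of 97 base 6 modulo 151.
88

Baby-step giant-step with step n = ⌈√151⌉ = 13.
Baby steps 6^j mod 151 (j:value) for j=0..12: 0:1, 1:6, 2:36, 3:65, 4:88, 5:75, 6:148, 7:133, 8:43, 9:107, 10:38, 11:77, 12:9.
Giant-step multiplier: 6^(-13) ≡ 6^(150-13) = 6^137 ≡ 14 (mod 151).
Giant steps γ_i = 97·14^i mod 151: γ_0=97, γ_1=150, γ_2=137, γ_3=106, γ_4=125, γ_5=89, γ_6=38 (in table at j=10).
x = i·n + j = 6·13 + 10 = 88.
Check: 6^88 ≡ 97 (mod 151).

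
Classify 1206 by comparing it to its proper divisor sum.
abundant

Proper divisors of 1206: sum = 1 + 2 + 3 + 6 + 9 + 18 + 67 + 134 + 201 + 402 + 603 = 1446
Since 1446 > 1206, 1206 is abundant.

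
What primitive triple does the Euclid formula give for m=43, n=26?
(1173, 2236, 2525)

Euclid's formula: a = m² - n², b = 2mn, c = m² + n²
m = 43, n = 26
a = 43² - 26² = 1849 - 676 = 1173
b = 2 × 43 × 26 = 2236
c = 43² + 26² = 1849 + 676 = 2525
Verification: 1173² + 2236² = 1375929 + 4999696 = 6375625 = 2525² ✓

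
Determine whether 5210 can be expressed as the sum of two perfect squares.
13² + 71² (a=13, b=71)

Factorization: 5210 = 2 × 5 × 521
By Fermat: n is sum of two squares iff every prime p ≡ 3 (mod 4) appears to even power.
All primes ≡ 3 (mod 4) appear to even power.
Search a = 0, 1, 2, … for 5210 - a² a perfect square: first hit at a = 13: 5210 - 169 = 5041 = 71².
5210 = 13² + 71² = 169 + 5041 ✓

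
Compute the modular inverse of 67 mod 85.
33

gcd(67, 85) = 1, so the inverse exists.
Extended Euclidean algorithm on (85, 67):
85 = 1 × 67 + 18  ⟹  18 = (1)·85 + (-1)·67
67 = 3 × 18 + 13  ⟹  13 = (-3)·85 + (4)·67
18 = 1 × 13 + 5  ⟹  5 = (4)·85 + (-5)·67
13 = 2 × 5 + 3  ⟹  3 = (-11)·85 + (14)·67
5 = 1 × 3 + 2  ⟹  2 = (15)·85 + (-19)·67
3 = 1 × 2 + 1  ⟹  1 = (-26)·85 + (33)·67
So (33)·67 ≡ 1 (mod 85), i.e. 67^(-1) ≡ 33 (mod 85).
Check: 67 × 33 = 2211 ≡ 1 (mod 85)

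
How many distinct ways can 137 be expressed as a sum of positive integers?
11097645016

p(n) counts ways to write n as a sum of positive integers (order ignored).
Euler's pentagonal recurrence: p(k) = p(k-1) + p(k-2) - p(k-5) - p(k-7) + p(k-12) + p(k-15) - ... (offsets j(3j∓1)/2, signs ++--, p(0)=1, p(<0)=0).
DP table for k = 0..136: p(0)=1, p(1)=1, p(2)=2, p(3)=3, p(4)=5, p(5)=7, p(6)=11, p(7)=15, p(8)=22, p(9)=30, p(10)=42, p(11)=56, p(12)=77, p(13)=101, p(14)=135, p(15)=176, p(16)=231, p(17)=297, p(18)=385, p(19)=490, p(20)=627, p(21)=792, p(22)=1002, p(23)=1255, p(24)=1575, p(25)=1958, p(26)=2436, p(27)=3010, p(28)=3718, p(29)=4565, p(30)=5604, p(31)=6842, p(32)=8349, p(33)=10143, p(34)=12310, p(35)=14883, p(36)=17977, p(37)=21637, p(38)=26015, p(39)=31185, p(40)=37338, p(41)=44583, p(42)=53174, p(43)=63261, p(44)=75175, p(45)=89134, p(46)=105558, p(47)=124754, p(48)=147273, p(49)=173525, p(50)=204226, p(51)=239943, p(52)=281589, p(53)=329931, p(54)=386155, p(55)=451276, p(56)=526823, p(57)=614154, p(58)=715220, p(59)=831820, p(60)=966467, p(61)=1121505, p(62)=1300156, p(63)=1505499, p(64)=1741630, p(65)=2012558, p(66)=2323520, p(67)=2679689, p(68)=3087735, p(69)=3554345, p(70)=4087968, p(71)=4697205, p(72)=5392783, p(73)=6185689, p(74)=7089500, p(75)=8118264, p(76)=9289091, p(77)=10619863, p(78)=12132164, p(79)=13848650, p(80)=15796476, p(81)=18004327, p(82)=20506255, p(83)=23338469, p(84)=26543660, p(85)=30167357, p(86)=34262962, p(87)=38887673, p(88)=44108109, p(89)=49995925, p(90)=56634173, p(91)=64112359, p(92)=72533807, p(93)=82010177, p(94)=92669720, p(95)=104651419, p(96)=118114304, p(97)=133230930, p(98)=150198136, p(99)=169229875, p(100)=190569292, p(101)=214481126, p(102)=241265379, p(103)=271248950, p(104)=304801365, p(105)=342325709, p(106)=384276336, p(107)=431149389, p(108)=483502844, p(109)=541946240, p(110)=607163746, p(111)=679903203, p(112)=761002156, p(113)=851376628, p(114)=952050665, p(115)=1064144451, p(116)=1188908248, p(117)=1327710076, p(118)=1482074143, p(119)=1653668665, p(120)=1844349560, p(121)=2056148051, p(122)=2291320912, p(123)=2552338241, p(124)=2841940500, p(125)=3163127352, p(126)=3519222692, p(127)=3913864295, p(128)=4351078600, p(129)=4835271870, p(130)=5371315400, p(131)=5964539504, p(132)=6620830889, p(133)=7346629512, p(134)=8149040695, p(135)=9035836076, p(136)=10015581680.
Final step: p(137) = p(136) + p(135) - p(132) - p(130) + p(125) + p(122) - p(115) - p(111) + p(102) + p(97) - p(86) - p(80) + p(67) + p(60) - p(45) - p(37) + p(20) + p(11)
= 10015581680 + 9035836076 - 6620830889 - 5371315400 + 3163127352 + 2291320912 - 1064144451 - 679903203 + 241265379 + 133230930 - 34262962 - 15796476 + 2679689 + 966467 - 89134 - 21637 + 627 + 56
= 11097645016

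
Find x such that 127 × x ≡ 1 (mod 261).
37

gcd(127, 261) = 1, so the inverse exists.
Extended Euclidean algorithm on (261, 127):
261 = 2 × 127 + 7  ⟹  7 = (1)·261 + (-2)·127
127 = 18 × 7 + 1  ⟹  1 = (-18)·261 + (37)·127
So (37)·127 ≡ 1 (mod 261), i.e. 127^(-1) ≡ 37 (mod 261).
Check: 127 × 37 = 4699 ≡ 1 (mod 261)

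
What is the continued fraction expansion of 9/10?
[0; 1, 9]

Euclidean algorithm steps:
9 = 0 × 10 + 9
10 = 1 × 9 + 1
9 = 9 × 1 + 0
Continued fraction: [0; 1, 9]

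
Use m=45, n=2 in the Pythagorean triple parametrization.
(2021, 180, 2029)

Euclid's formula: a = m² - n², b = 2mn, c = m² + n²
m = 45, n = 2
a = 45² - 2² = 2025 - 4 = 2021
b = 2 × 45 × 2 = 180
c = 45² + 2² = 2025 + 4 = 2029
Verification: 2021² + 180² = 4084441 + 32400 = 4116841 = 2029² ✓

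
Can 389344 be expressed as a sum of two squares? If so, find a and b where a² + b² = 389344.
Not possible

Factorization: 389344 = 2^5 × 23^3
By Fermat: n is sum of two squares iff every prime p ≡ 3 (mod 4) appears to even power.
Prime(s) ≡ 3 (mod 4) with odd exponent: [(23, 3)]
Therefore 389344 cannot be expressed as a² + b².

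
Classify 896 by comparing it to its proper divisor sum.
abundant

Proper divisors of 896: sum = 1 + 2 + 4 + 7 + 8 + 14 + 16 + 28 + 32 + 56 + 64 + 112 + 128 + 224 + 448 = 1144
Since 1144 > 896, 896 is abundant.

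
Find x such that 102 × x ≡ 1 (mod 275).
213

gcd(102, 275) = 1, so the inverse exists.
Extended Euclidean algorithm on (275, 102):
275 = 2 × 102 + 71  ⟹  71 = (1)·275 + (-2)·102
102 = 1 × 71 + 31  ⟹  31 = (-1)·275 + (3)·102
71 = 2 × 31 + 9  ⟹  9 = (3)·275 + (-8)·102
31 = 3 × 9 + 4  ⟹  4 = (-10)·275 + (27)·102
9 = 2 × 4 + 1  ⟹  1 = (23)·275 + (-62)·102
So (-62)·102 ≡ 1 (mod 275), i.e. 102^(-1) ≡ -62 ≡ 213 (mod 275).
Check: 102 × 213 = 21726 ≡ 1 (mod 275)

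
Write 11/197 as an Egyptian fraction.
1/18 + 1/3546

Greedy algorithm:
11/197: ceiling(197/11) = 18, use 1/18
1/3546: ceiling(3546/1) = 3546, use 1/3546
Result: 11/197 = 1/18 + 1/3546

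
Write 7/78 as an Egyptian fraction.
1/12 + 1/156

Greedy algorithm:
7/78: ceiling(78/7) = 12, use 1/12
1/156: ceiling(156/1) = 156, use 1/156
Result: 7/78 = 1/12 + 1/156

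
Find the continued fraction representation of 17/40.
[0; 2, 2, 1, 5]

Euclidean algorithm steps:
17 = 0 × 40 + 17
40 = 2 × 17 + 6
17 = 2 × 6 + 5
6 = 1 × 5 + 1
5 = 5 × 1 + 0
Continued fraction: [0; 2, 2, 1, 5]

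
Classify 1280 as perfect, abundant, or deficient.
abundant

Proper divisors of 1280: sum = 1 + 2 + 4 + 5 + 8 + 10 + 16 + 20 + ... + 160 + 256 + 320 + 640 (17 divisors) = 1786
Since 1786 > 1280, 1280 is abundant.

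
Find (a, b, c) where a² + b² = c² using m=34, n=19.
(795, 1292, 1517)

Euclid's formula: a = m² - n², b = 2mn, c = m² + n²
m = 34, n = 19
a = 34² - 19² = 1156 - 361 = 795
b = 2 × 34 × 19 = 1292
c = 34² + 19² = 1156 + 361 = 1517
Verification: 795² + 1292² = 632025 + 1669264 = 2301289 = 1517² ✓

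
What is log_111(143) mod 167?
139

Baby-step giant-step with step n = ⌈√167⌉ = 13.
Baby steps 111^j mod 167 (j:value) for j=0..12: 0:1, 1:111, 2:130, 3:68, 4:33, 5:156, 6:115, 7:73, 8:87, 9:138, 10:121, 11:71, 12:32.
Giant-step multiplier: 111^(-13) ≡ 111^(166-13) = 111^153 ≡ 26 (mod 167).
Giant steps γ_i = 143·26^i mod 167: γ_0=143, γ_1=44, γ_2=142, γ_3=18, γ_4=134, γ_5=144, γ_6=70, γ_7=150, γ_8=59, γ_9=31, γ_10=138 (in table at j=9).
x = i·n + j = 10·13 + 9 = 139.
Check: 111^139 ≡ 143 (mod 167).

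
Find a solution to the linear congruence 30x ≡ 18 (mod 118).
x ≡ 36 (mod 59)

gcd(30, 118) = 2, which divides 18, so solutions exist.
Divide through by 2: 15x ≡ 9 (mod 59).
Find 15^(-1) mod 59 by the extended Euclidean algorithm:
59 = 3 × 15 + 14  ⟹  14 = (1)·59 + (-3)·15
15 = 1 × 14 + 1  ⟹  1 = (-1)·59 + (4)·15
So (4)·15 ≡ 1 (mod 59), i.e. 15^(-1) ≡ 4 (mod 59).
x ≡ 4 × 9 = 36 ≡ 36 (mod 59).
Check: 30 × 36 = 1080 ≡ 18 (mod 118).
x ≡ 36 (mod 59), giving 2 solutions mod 118.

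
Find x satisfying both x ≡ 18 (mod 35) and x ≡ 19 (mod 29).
193

Using Chinese Remainder Theorem:
M = 35 × 29 = 1015
M1 = 29, M2 = 35
y1 = 29^(-1) mod 35 = 29
y2 = 35^(-1) mod 29 = 5
x = (18×29×29 + 19×35×5) mod 1015 = 193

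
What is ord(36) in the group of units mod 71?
35

71 is prime, so ord(36) divides φ(71) = 70.
Divisors of 70: 1, 2, 5, 7, 10, 14, 35, 70.
Repeated squaring: 36^1 ≡ 36, 36^2 ≡ 18, 36^4 ≡ 40, 36^8 ≡ 38, 36^16 ≡ 24, 36^32 ≡ 8, 36^64 ≡ 64 (mod 71).
Test 36^d mod 71 for each divisor d in increasing order:
36^1 ≡ 36
36^2 ≡ 18
36^5 = 36^4·36^1 ≡ 20
36^7 = 36^4·36^2·36^1 ≡ 5
36^10 = 36^8·36^2 ≡ 45
36^14 = 36^8·36^4·36^2 ≡ 25
36^35 = 36^32·36^2·36^1 ≡ 1  ← first divisor giving 1
The order is 35.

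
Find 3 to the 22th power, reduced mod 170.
49

Repeated squaring. Binary of 22 = 10110.
3^1 ≡ 3 (mod 170); 3^2 ≡ 9 (mod 170); 3^4 ≡ 81 (mod 170); 3^8 ≡ 101 (mod 170); 3^16 ≡ 1 (mod 170)
3^22 = 3^2 × 3^4 × 3^16 ≡ 49 (mod 170)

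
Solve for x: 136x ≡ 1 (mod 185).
151

gcd(136, 185) = 1, so the inverse exists.
Extended Euclidean algorithm on (185, 136):
185 = 1 × 136 + 49  ⟹  49 = (1)·185 + (-1)·136
136 = 2 × 49 + 38  ⟹  38 = (-2)·185 + (3)·136
49 = 1 × 38 + 11  ⟹  11 = (3)·185 + (-4)·136
38 = 3 × 11 + 5  ⟹  5 = (-11)·185 + (15)·136
11 = 2 × 5 + 1  ⟹  1 = (25)·185 + (-34)·136
So (-34)·136 ≡ 1 (mod 185), i.e. 136^(-1) ≡ -34 ≡ 151 (mod 185).
Check: 136 × 151 = 20536 ≡ 1 (mod 185)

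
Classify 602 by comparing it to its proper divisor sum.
deficient

Proper divisors of 602: sum = 1 + 2 + 7 + 14 + 43 + 86 + 301 = 454
Since 454 < 602, 602 is deficient.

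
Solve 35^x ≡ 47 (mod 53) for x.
28

Baby-step giant-step with step n = ⌈√53⌉ = 8.
Baby steps 35^j mod 53 (j:value) for j=0..7: 0:1, 1:35, 2:6, 3:51, 4:36, 5:41, 6:4, 7:34.
Giant-step multiplier: 35^(-8) ≡ 35^(52-8) = 35^44 ≡ 42 (mod 53).
Giant steps γ_i = 47·42^i mod 53: γ_0=47, γ_1=13, γ_2=16, γ_3=36 (in table at j=4).
x = i·n + j = 3·8 + 4 = 28.
Check: 35^28 ≡ 47 (mod 53).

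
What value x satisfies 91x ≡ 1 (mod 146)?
69

gcd(91, 146) = 1, so the inverse exists.
Extended Euclidean algorithm on (146, 91):
146 = 1 × 91 + 55  ⟹  55 = (1)·146 + (-1)·91
91 = 1 × 55 + 36  ⟹  36 = (-1)·146 + (2)·91
55 = 1 × 36 + 19  ⟹  19 = (2)·146 + (-3)·91
36 = 1 × 19 + 17  ⟹  17 = (-3)·146 + (5)·91
19 = 1 × 17 + 2  ⟹  2 = (5)·146 + (-8)·91
17 = 8 × 2 + 1  ⟹  1 = (-43)·146 + (69)·91
So (69)·91 ≡ 1 (mod 146), i.e. 91^(-1) ≡ 69 (mod 146).
Check: 91 × 69 = 6279 ≡ 1 (mod 146)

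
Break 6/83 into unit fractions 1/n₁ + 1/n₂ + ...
1/14 + 1/1162

Greedy algorithm:
6/83: ceiling(83/6) = 14, use 1/14
1/1162: ceiling(1162/1) = 1162, use 1/1162
Result: 6/83 = 1/14 + 1/1162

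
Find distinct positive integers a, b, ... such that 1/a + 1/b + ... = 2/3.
1/2 + 1/6

Greedy algorithm:
2/3: ceiling(3/2) = 2, use 1/2
1/6: ceiling(6/1) = 6, use 1/6
Result: 2/3 = 1/2 + 1/6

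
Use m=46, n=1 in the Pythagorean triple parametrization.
(2115, 92, 2117)

Euclid's formula: a = m² - n², b = 2mn, c = m² + n²
m = 46, n = 1
a = 46² - 1² = 2116 - 1 = 2115
b = 2 × 46 × 1 = 92
c = 46² + 1² = 2116 + 1 = 2117
Verification: 2115² + 92² = 4473225 + 8464 = 4481689 = 2117² ✓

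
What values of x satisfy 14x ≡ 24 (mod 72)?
x ≡ 12 (mod 36)

gcd(14, 72) = 2, which divides 24, so solutions exist.
Divide through by 2: 7x ≡ 12 (mod 36).
Find 7^(-1) mod 36 by the extended Euclidean algorithm:
36 = 5 × 7 + 1  ⟹  1 = (1)·36 + (-5)·7
So (-5)·7 ≡ 1 (mod 36), i.e. 7^(-1) ≡ -5 ≡ 31 (mod 36).
x ≡ 31 × 12 = 372 ≡ 12 (mod 36).
Check: 14 × 12 = 168 ≡ 24 (mod 72).
x ≡ 12 (mod 36), giving 2 solutions mod 72.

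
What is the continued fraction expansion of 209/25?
[8; 2, 1, 3, 2]

Euclidean algorithm steps:
209 = 8 × 25 + 9
25 = 2 × 9 + 7
9 = 1 × 7 + 2
7 = 3 × 2 + 1
2 = 2 × 1 + 0
Continued fraction: [8; 2, 1, 3, 2]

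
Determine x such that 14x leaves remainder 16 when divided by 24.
x ≡ 8 (mod 12)

gcd(14, 24) = 2, which divides 16, so solutions exist.
Divide through by 2: 7x ≡ 8 (mod 12).
Find 7^(-1) mod 12 by the extended Euclidean algorithm:
12 = 1 × 7 + 5  ⟹  5 = (1)·12 + (-1)·7
7 = 1 × 5 + 2  ⟹  2 = (-1)·12 + (2)·7
5 = 2 × 2 + 1  ⟹  1 = (3)·12 + (-5)·7
So (-5)·7 ≡ 1 (mod 12), i.e. 7^(-1) ≡ -5 ≡ 7 (mod 12).
x ≡ 7 × 8 = 56 ≡ 8 (mod 12).
Check: 14 × 8 = 112 ≡ 16 (mod 24).
x ≡ 8 (mod 12), giving 2 solutions mod 24.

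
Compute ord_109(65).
108

109 is prime, so ord(65) divides φ(109) = 108.
Divisors of 108: 1, 2, 3, 4, 6, 9, 12, 18, 27, 36, 54, 108.
Repeated squaring: 65^1 ≡ 65, 65^2 ≡ 83, 65^4 ≡ 22, 65^8 ≡ 48, 65^16 ≡ 15, 65^32 ≡ 7, 65^64 ≡ 49 (mod 109).
Test 65^d mod 109 for each divisor d in increasing order:
65^1 ≡ 65
65^2 ≡ 83
65^3 = 65^2·65^1 ≡ 54
65^4 ≡ 22
65^6 = 65^4·65^2 ≡ 82
65^9 = 65^8·65^1 ≡ 68
65^12 = 65^8·65^4 ≡ 75
65^18 = 65^16·65^2 ≡ 46
65^27 = 65^16·65^8·65^2·65^1 ≡ 76
65^36 = 65^32·65^4 ≡ 45
65^54 = 65^32·65^16·65^4·65^2 ≡ 108
65^108 = 65^64·65^32·65^8·65^4 ≡ 1  ← first divisor giving 1
The order is 108.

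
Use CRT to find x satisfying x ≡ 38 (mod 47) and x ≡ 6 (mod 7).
132

Using Chinese Remainder Theorem:
M = 47 × 7 = 329
M1 = 7, M2 = 47
y1 = 7^(-1) mod 47 = 27
y2 = 47^(-1) mod 7 = 3
x = (38×7×27 + 6×47×3) mod 329 = 132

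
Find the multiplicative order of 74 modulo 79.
78

79 is prime, so ord(74) divides φ(79) = 78.
Divisors of 78: 1, 2, 3, 6, 13, 26, 39, 78.
Repeated squaring: 74^1 ≡ 74, 74^2 ≡ 25, 74^4 ≡ 72, 74^8 ≡ 49, 74^16 ≡ 31, 74^32 ≡ 13, 74^64 ≡ 11 (mod 79).
Test 74^d mod 79 for each divisor d in increasing order:
74^1 ≡ 74
74^2 ≡ 25
74^3 = 74^2·74^1 ≡ 33
74^6 = 74^4·74^2 ≡ 62
74^13 = 74^8·74^4·74^1 ≡ 56
74^26 = 74^16·74^8·74^2 ≡ 55
74^39 = 74^32·74^4·74^2·74^1 ≡ 78
74^78 = 74^64·74^8·74^4·74^2 ≡ 1  ← first divisor giving 1
The order is 78.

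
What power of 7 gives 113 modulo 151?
55

Baby-step giant-step with step n = ⌈√151⌉ = 13.
Baby steps 7^j mod 151 (j:value) for j=0..12: 0:1, 1:7, 2:49, 3:41, 4:136, 5:46, 6:20, 7:140, 8:74, 9:65, 10:2, 11:14, 12:98.
Giant-step multiplier: 7^(-13) ≡ 7^(150-13) = 7^137 ≡ 35 (mod 151).
Giant steps γ_i = 113·35^i mod 151: γ_0=113, γ_1=29, γ_2=109, γ_3=40, γ_4=41 (in table at j=3).
x = i·n + j = 4·13 + 3 = 55.
Check: 7^55 ≡ 113 (mod 151).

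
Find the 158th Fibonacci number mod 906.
323

Matrix identity: Q^n = [[F_(n+1), F_n], [F_n, F_(n-1)]] with Q = [[1,1],[1,0]].
n = 158 = 10011110₂. Square-and-multiply, entries mod 906:
Q^1 = [[1,1],[1,0]]
Q^2 = (Q^1)² = [[2,1],[1,1]]
Q^4 = (Q^2)² = [[5,3],[3,2]]
Q^9 = (Q^4)²·Q = [[55,34],[34,21]]
Q^19 = (Q^9)²·Q = [[423,557],[557,772]]
Q^39 = (Q^19)²·Q = [[549,844],[844,611]]
Q^79 = (Q^39)²·Q = [[483,829],[829,560]]
Q^158 = (Q^79)² = [[34,323],[323,617]]
F_158 mod 906 = Q^158[0][1] = 323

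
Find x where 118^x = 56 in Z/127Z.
71

Baby-step giant-step with step n = ⌈√127⌉ = 12.
Baby steps 118^j mod 127 (j:value) for j=0..11: 0:1, 1:118, 2:81, 3:33, 4:84, 5:6, 6:73, 7:105, 8:71, 9:123, 10:36, 11:57.
Giant-step multiplier: 118^(-12) ≡ 118^(126-12) = 118^114 ≡ 76 (mod 127).
Giant steps γ_i = 56·76^i mod 127: γ_0=56, γ_1=65, γ_2=114, γ_3=28, γ_4=96, γ_5=57 (in table at j=11).
x = i·n + j = 5·12 + 11 = 71.
Check: 118^71 ≡ 56 (mod 127).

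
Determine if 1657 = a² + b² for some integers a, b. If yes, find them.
19² + 36² (a=19, b=36)

Factorization: 1657 = 1657
By Fermat: n is sum of two squares iff every prime p ≡ 3 (mod 4) appears to even power.
All primes ≡ 3 (mod 4) appear to even power.
Search a = 0, 1, 2, … for 1657 - a² a perfect square: first hit at a = 19: 1657 - 361 = 1296 = 36².
1657 = 19² + 36² = 361 + 1296 ✓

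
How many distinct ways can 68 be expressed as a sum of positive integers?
3087735

p(n) counts ways to write n as a sum of positive integers (order ignored).
Euler's pentagonal recurrence: p(k) = p(k-1) + p(k-2) - p(k-5) - p(k-7) + p(k-12) + p(k-15) - ... (offsets j(3j∓1)/2, signs ++--, p(0)=1, p(<0)=0).
DP table for k = 0..67: p(0)=1, p(1)=1, p(2)=2, p(3)=3, p(4)=5, p(5)=7, p(6)=11, p(7)=15, p(8)=22, p(9)=30, p(10)=42, p(11)=56, p(12)=77, p(13)=101, p(14)=135, p(15)=176, p(16)=231, p(17)=297, p(18)=385, p(19)=490, p(20)=627, p(21)=792, p(22)=1002, p(23)=1255, p(24)=1575, p(25)=1958, p(26)=2436, p(27)=3010, p(28)=3718, p(29)=4565, p(30)=5604, p(31)=6842, p(32)=8349, p(33)=10143, p(34)=12310, p(35)=14883, p(36)=17977, p(37)=21637, p(38)=26015, p(39)=31185, p(40)=37338, p(41)=44583, p(42)=53174, p(43)=63261, p(44)=75175, p(45)=89134, p(46)=105558, p(47)=124754, p(48)=147273, p(49)=173525, p(50)=204226, p(51)=239943, p(52)=281589, p(53)=329931, p(54)=386155, p(55)=451276, p(56)=526823, p(57)=614154, p(58)=715220, p(59)=831820, p(60)=966467, p(61)=1121505, p(62)=1300156, p(63)=1505499, p(64)=1741630, p(65)=2012558, p(66)=2323520, p(67)=2679689.
Final step: p(68) = p(67) + p(66) - p(63) - p(61) + p(56) + p(53) - p(46) - p(42) + p(33) + p(28) - p(17) - p(11)
= 2679689 + 2323520 - 1505499 - 1121505 + 526823 + 329931 - 105558 - 53174 + 10143 + 3718 - 297 - 56
= 3087735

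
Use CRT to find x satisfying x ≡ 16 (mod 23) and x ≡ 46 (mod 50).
246

Using Chinese Remainder Theorem:
M = 23 × 50 = 1150
M1 = 50, M2 = 23
y1 = 50^(-1) mod 23 = 6
y2 = 23^(-1) mod 50 = 37
x = (16×50×6 + 46×23×37) mod 1150 = 246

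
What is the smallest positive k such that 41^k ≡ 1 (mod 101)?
20

101 is prime, so ord(41) divides φ(101) = 100.
Divisors of 100: 1, 2, 4, 5, 10, 20, 25, 50, 100.
Repeated squaring: 41^1 ≡ 41, 41^2 ≡ 65, 41^4 ≡ 84, 41^8 ≡ 87, 41^16 ≡ 95, 41^32 ≡ 36, 41^64 ≡ 84 (mod 101).
Test 41^d mod 101 for each divisor d in increasing order:
41^1 ≡ 41
41^2 ≡ 65
41^4 ≡ 84
41^5 = 41^4·41^1 ≡ 10
41^10 = 41^8·41^2 ≡ 100
41^20 = 41^16·41^4 ≡ 1  ← first divisor giving 1
The order is 20.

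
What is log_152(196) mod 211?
70

Baby-step giant-step with step n = ⌈√211⌉ = 15.
Baby steps 152^j mod 211 (j:value) for j=0..14: 0:1, 1:152, 2:105, 3:135, 4:53, 5:38, 6:79, 7:192, 8:66, 9:115, 10:178, 11:48, 12:122, 13:187, 14:150.
Giant-step multiplier: 152^(-15) ≡ 152^(210-15) = 152^195 ≡ 88 (mod 211).
Giant steps γ_i = 196·88^i mod 211: γ_0=196, γ_1=157, γ_2=101, γ_3=26, γ_4=178 (in table at j=10).
x = i·n + j = 4·15 + 10 = 70.
Check: 152^70 ≡ 196 (mod 211).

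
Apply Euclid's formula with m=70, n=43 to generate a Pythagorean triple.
(3051, 6020, 6749)

Euclid's formula: a = m² - n², b = 2mn, c = m² + n²
m = 70, n = 43
a = 70² - 43² = 4900 - 1849 = 3051
b = 2 × 70 × 43 = 6020
c = 70² + 43² = 4900 + 1849 = 6749
Verification: 3051² + 6020² = 9308601 + 36240400 = 45549001 = 6749² ✓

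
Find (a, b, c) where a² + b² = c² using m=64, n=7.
(4047, 896, 4145)

Euclid's formula: a = m² - n², b = 2mn, c = m² + n²
m = 64, n = 7
a = 64² - 7² = 4096 - 49 = 4047
b = 2 × 64 × 7 = 896
c = 64² + 7² = 4096 + 49 = 4145
Verification: 4047² + 896² = 16378209 + 802816 = 17181025 = 4145² ✓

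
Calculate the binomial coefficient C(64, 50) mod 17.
0

Using Lucas' theorem:
Write n=64 and k=50 in base 17:
n in base 17: [3, 13]
k in base 17: [2, 16]
C(64,50) mod 17 = ∏ C(n_i, k_i) mod 17
Digit binomials (mod 17): C(3,2) = 3; C(13,16) = 0 (k_i > n_i)
Product: 3 × 0 = 0 ≡ 0 (mod 17)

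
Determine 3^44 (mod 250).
131

Repeated squaring. Binary of 44 = 101100.
3^1 ≡ 3 (mod 250); 3^2 ≡ 9 (mod 250); 3^4 ≡ 81 (mod 250); 3^8 ≡ 61 (mod 250); 3^16 ≡ 221 (mod 250); 3^32 ≡ 91 (mod 250)
3^44 = 3^4 × 3^8 × 3^32 ≡ 131 (mod 250)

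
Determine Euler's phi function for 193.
192

193 = 193
φ(n) = n × ∏(1 - 1/p) for each prime p dividing n
φ(193) = 193 × (1 - 1/193) = 192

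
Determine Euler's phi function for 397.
396

397 = 397
φ(n) = n × ∏(1 - 1/p) for each prime p dividing n
φ(397) = 397 × (1 - 1/397) = 396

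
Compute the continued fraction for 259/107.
[2; 2, 2, 1, 1, 1, 5]

Euclidean algorithm steps:
259 = 2 × 107 + 45
107 = 2 × 45 + 17
45 = 2 × 17 + 11
17 = 1 × 11 + 6
11 = 1 × 6 + 5
6 = 1 × 5 + 1
5 = 5 × 1 + 0
Continued fraction: [2; 2, 2, 1, 1, 1, 5]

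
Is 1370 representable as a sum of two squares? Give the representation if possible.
1² + 37² (a=1, b=37)

Factorization: 1370 = 2 × 5 × 137
By Fermat: n is sum of two squares iff every prime p ≡ 3 (mod 4) appears to even power.
All primes ≡ 3 (mod 4) appear to even power.
Search a = 0, 1, 2, … for 1370 - a² a perfect square: first hit at a = 1: 1370 - 1 = 1369 = 37².
1370 = 1² + 37² = 1 + 1369 ✓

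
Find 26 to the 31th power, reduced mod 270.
26

Repeated squaring. Binary of 31 = 11111.
26^1 ≡ 26 (mod 270); 26^2 ≡ 136 (mod 270); 26^4 ≡ 136 (mod 270); 26^8 ≡ 136 (mod 270); 26^16 ≡ 136 (mod 270)
26^31 = 26^1 × 26^2 × 26^4 × 26^8 × 26^16 ≡ 26 (mod 270)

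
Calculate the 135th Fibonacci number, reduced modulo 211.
34

Matrix identity: Q^n = [[F_(n+1), F_n], [F_n, F_(n-1)]] with Q = [[1,1],[1,0]].
n = 135 = 10000111₂. Square-and-multiply, entries mod 211:
Q^1 = [[1,1],[1,0]]
Q^2 = (Q^1)² = [[2,1],[1,1]]
Q^4 = (Q^2)² = [[5,3],[3,2]]
Q^8 = (Q^4)² = [[34,21],[21,13]]
Q^16 = (Q^8)² = [[120,143],[143,188]]
Q^33 = (Q^16)²·Q = [[190,34],[34,156]]
Q^67 = (Q^33)²·Q = [[68,120],[120,159]]
Q^135 = (Q^67)²·Q = [[55,34],[34,21]]
F_135 mod 211 = Q^135[0][1] = 34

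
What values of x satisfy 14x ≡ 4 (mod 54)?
x ≡ 8 (mod 27)

gcd(14, 54) = 2, which divides 4, so solutions exist.
Divide through by 2: 7x ≡ 2 (mod 27).
Find 7^(-1) mod 27 by the extended Euclidean algorithm:
27 = 3 × 7 + 6  ⟹  6 = (1)·27 + (-3)·7
7 = 1 × 6 + 1  ⟹  1 = (-1)·27 + (4)·7
So (4)·7 ≡ 1 (mod 27), i.e. 7^(-1) ≡ 4 (mod 27).
x ≡ 4 × 2 = 8 ≡ 8 (mod 27).
Check: 14 × 8 = 112 ≡ 4 (mod 54).
x ≡ 8 (mod 27), giving 2 solutions mod 54.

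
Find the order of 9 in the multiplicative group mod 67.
11

67 is prime, so ord(9) divides φ(67) = 66.
Divisors of 66: 1, 2, 3, 6, 11, 22, 33, 66.
Repeated squaring: 9^1 ≡ 9, 9^2 ≡ 14, 9^4 ≡ 62, 9^8 ≡ 25, 9^16 ≡ 22, 9^32 ≡ 15, 9^64 ≡ 24 (mod 67).
Test 9^d mod 67 for each divisor d in increasing order:
9^1 ≡ 9
9^2 ≡ 14
9^3 = 9^2·9^1 ≡ 59
9^6 = 9^4·9^2 ≡ 64
9^11 = 9^8·9^2·9^1 ≡ 1  ← first divisor giving 1
The order is 11.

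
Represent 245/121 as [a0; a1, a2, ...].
[2; 40, 3]

Euclidean algorithm steps:
245 = 2 × 121 + 3
121 = 40 × 3 + 1
3 = 3 × 1 + 0
Continued fraction: [2; 40, 3]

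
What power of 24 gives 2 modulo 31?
18

Baby-step giant-step with step n = ⌈√31⌉ = 6.
Baby steps 24^j mod 31 (j:value) for j=0..5: 0:1, 1:24, 2:18, 3:29, 4:14, 5:26.
Giant-step multiplier: 24^(-6) ≡ 24^(30-6) = 24^24 ≡ 8 (mod 31).
Giant steps γ_i = 2·8^i mod 31: γ_0=2, γ_1=16, γ_2=4, γ_3=1 (in table at j=0).
x = i·n + j = 3·6 + 0 = 18.
Check: 24^18 ≡ 2 (mod 31).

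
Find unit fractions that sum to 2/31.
1/16 + 1/496

Greedy algorithm:
2/31: ceiling(31/2) = 16, use 1/16
1/496: ceiling(496/1) = 496, use 1/496
Result: 2/31 = 1/16 + 1/496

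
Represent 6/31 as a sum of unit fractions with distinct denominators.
1/6 + 1/38 + 1/1767

Greedy algorithm:
6/31: ceiling(31/6) = 6, use 1/6
5/186: ceiling(186/5) = 38, use 1/38
1/1767: ceiling(1767/1) = 1767, use 1/1767
Result: 6/31 = 1/6 + 1/38 + 1/1767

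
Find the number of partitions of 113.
851376628

p(n) counts ways to write n as a sum of positive integers (order ignored).
Euler's pentagonal recurrence: p(k) = p(k-1) + p(k-2) - p(k-5) - p(k-7) + p(k-12) + p(k-15) - ... (offsets j(3j∓1)/2, signs ++--, p(0)=1, p(<0)=0).
DP table for k = 0..112: p(0)=1, p(1)=1, p(2)=2, p(3)=3, p(4)=5, p(5)=7, p(6)=11, p(7)=15, p(8)=22, p(9)=30, p(10)=42, p(11)=56, p(12)=77, p(13)=101, p(14)=135, p(15)=176, p(16)=231, p(17)=297, p(18)=385, p(19)=490, p(20)=627, p(21)=792, p(22)=1002, p(23)=1255, p(24)=1575, p(25)=1958, p(26)=2436, p(27)=3010, p(28)=3718, p(29)=4565, p(30)=5604, p(31)=6842, p(32)=8349, p(33)=10143, p(34)=12310, p(35)=14883, p(36)=17977, p(37)=21637, p(38)=26015, p(39)=31185, p(40)=37338, p(41)=44583, p(42)=53174, p(43)=63261, p(44)=75175, p(45)=89134, p(46)=105558, p(47)=124754, p(48)=147273, p(49)=173525, p(50)=204226, p(51)=239943, p(52)=281589, p(53)=329931, p(54)=386155, p(55)=451276, p(56)=526823, p(57)=614154, p(58)=715220, p(59)=831820, p(60)=966467, p(61)=1121505, p(62)=1300156, p(63)=1505499, p(64)=1741630, p(65)=2012558, p(66)=2323520, p(67)=2679689, p(68)=3087735, p(69)=3554345, p(70)=4087968, p(71)=4697205, p(72)=5392783, p(73)=6185689, p(74)=7089500, p(75)=8118264, p(76)=9289091, p(77)=10619863, p(78)=12132164, p(79)=13848650, p(80)=15796476, p(81)=18004327, p(82)=20506255, p(83)=23338469, p(84)=26543660, p(85)=30167357, p(86)=34262962, p(87)=38887673, p(88)=44108109, p(89)=49995925, p(90)=56634173, p(91)=64112359, p(92)=72533807, p(93)=82010177, p(94)=92669720, p(95)=104651419, p(96)=118114304, p(97)=133230930, p(98)=150198136, p(99)=169229875, p(100)=190569292, p(101)=214481126, p(102)=241265379, p(103)=271248950, p(104)=304801365, p(105)=342325709, p(106)=384276336, p(107)=431149389, p(108)=483502844, p(109)=541946240, p(110)=607163746, p(111)=679903203, p(112)=761002156.
Final step: p(113) = p(112) + p(111) - p(108) - p(106) + p(101) + p(98) - p(91) - p(87) + p(78) + p(73) - p(62) - p(56) + p(43) + p(36) - p(21) - p(13)
= 761002156 + 679903203 - 483502844 - 384276336 + 214481126 + 150198136 - 64112359 - 38887673 + 12132164 + 6185689 - 1300156 - 526823 + 63261 + 17977 - 792 - 101
= 851376628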